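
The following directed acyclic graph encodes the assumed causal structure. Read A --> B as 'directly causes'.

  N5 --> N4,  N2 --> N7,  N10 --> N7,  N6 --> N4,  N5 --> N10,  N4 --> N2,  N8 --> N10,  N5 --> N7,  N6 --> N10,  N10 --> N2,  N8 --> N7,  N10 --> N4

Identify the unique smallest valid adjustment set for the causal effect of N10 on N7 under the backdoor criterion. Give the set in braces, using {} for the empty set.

{N5, N6, N8}

Variables eligible for adjustment (non-descendants of N10, excluding N10 and N7): {N5, N6, N8}.
Backdoor paths from N10 to N7:
  P1: N10 <- N6 -> N4 <- N5 -> N7
  P2: N10 <- N6 -> N4 -> N2 -> N7
  P3: N10 <- N8 -> N7
  P4: N10 <- N5 -> N4 -> N2 -> N7
  P5: N10 <- N5 -> N7
The empty set is not sufficient: P2 (N10 <- N6 -> N4 -> N2 -> N7) has no collider blocking it and no conditioned non-collider, so it is open.
Try {N5, N6, N8}:
  P1: blocked at fork node N6 ∈ conditioning set.
  P2: blocked at fork node N6 ∈ conditioning set.
  P3: blocked at fork node N8 ∈ conditioning set.
  P4: blocked at fork node N5 ∈ conditioning set.
  P5: blocked at fork node N5 ∈ conditioning set.
{N5, N6, N8} contains no descendant of N10 and blocks every backdoor path.
Every element of {N5, N6, N8} is needed (dropping N5 leaves P4 open; dropping N6 leaves P2 open; dropping N8 leaves P3 open), so no proper subset is valid.
Among all size-3 subsets of the eligible variables, only {N5, N6, N8} blocks every backdoor path, so it is the unique smallest valid adjustment set.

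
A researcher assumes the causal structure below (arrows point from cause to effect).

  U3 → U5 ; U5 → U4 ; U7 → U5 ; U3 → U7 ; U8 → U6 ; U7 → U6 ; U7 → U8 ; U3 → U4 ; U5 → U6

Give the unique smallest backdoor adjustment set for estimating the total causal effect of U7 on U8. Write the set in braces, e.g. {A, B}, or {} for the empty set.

Variables eligible for adjustment (non-descendants of U7, excluding U7 and U8): {U3}.
Backdoor paths from U7 to U8:
  P1: U7 <- U3 -> U5 -> U6 <- U8
  P2: U7 <- U3 -> U4 <- U5 -> U6 <- U8
Each backdoor path contains an unconditioned collider, so every path is already blocked with the empty conditioning set:
  P1: blocked at collider U6 (neither it nor any descendant is in the conditioning set).
  P2: blocked at collider U4 (neither it nor any descendant is in the conditioning set).
The empty set is therefore the unique smallest valid set.

{}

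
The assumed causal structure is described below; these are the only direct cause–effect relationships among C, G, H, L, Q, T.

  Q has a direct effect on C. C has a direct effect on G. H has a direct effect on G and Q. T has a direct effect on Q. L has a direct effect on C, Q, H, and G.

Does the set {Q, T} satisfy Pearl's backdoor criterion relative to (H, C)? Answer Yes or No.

Backdoor paths from H to C (paths whose first edge points into H):
  P1: H <- L -> Q -> C
  P2: H <- L -> C
  P3: H <- L -> G <- C
Condition 1 (no descendant of H in the set): FAILS — Q is a descendant of H.
Condition 2 (every backdoor path blocked by {Q, T}):
  P1: blocked at chain node Q ∈ conditioning set.
  P2: open — no interior node is in the conditioning set.
  P3: blocked at collider G (neither it nor any descendant is in the conditioning set).
{Q, T} does not satisfy the backdoor criterion.

No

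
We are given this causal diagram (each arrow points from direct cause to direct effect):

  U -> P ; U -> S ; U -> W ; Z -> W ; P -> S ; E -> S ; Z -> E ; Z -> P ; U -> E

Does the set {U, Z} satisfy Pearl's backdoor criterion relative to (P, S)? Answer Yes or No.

Backdoor paths from P to S (paths whose first edge points into P):
  P1: P <- Z -> E <- U -> S
  P2: P <- Z -> E -> S
  P3: P <- Z -> W <- U -> E -> S
  P4: P <- Z -> W <- U -> S
  P5: P <- U -> E -> S
  P6: P <- U -> W <- Z -> E -> S
  P7: P <- U -> S
Condition 1 (no descendant of P in the set): holds — descendants of P are {S}; none are in {U, Z}.
Condition 2 (every backdoor path blocked by {U, Z}):
  P1: blocked at fork node Z ∈ conditioning set.
  P2: blocked at fork node Z ∈ conditioning set.
  P3: blocked at fork node Z ∈ conditioning set.
  P4: blocked at fork node Z ∈ conditioning set.
  P5: blocked at fork node U ∈ conditioning set.
  P6: blocked at fork node U ∈ conditioning set.
  P7: blocked at fork node U ∈ conditioning set.
{U, Z} satisfies the backdoor criterion.

Yes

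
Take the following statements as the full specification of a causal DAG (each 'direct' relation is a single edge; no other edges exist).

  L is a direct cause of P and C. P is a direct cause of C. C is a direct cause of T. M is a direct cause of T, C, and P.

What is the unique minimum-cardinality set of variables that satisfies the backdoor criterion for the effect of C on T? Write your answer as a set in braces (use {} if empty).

Variables eligible for adjustment (non-descendants of C, excluding C and T): {L, M, P}.
Backdoor paths from C to T:
  P1: C <- L -> P <- M -> T
  P2: C <- M -> T
  P3: C <- P <- M -> T
The empty set is not sufficient: P2 (C <- M -> T) has no collider blocking it and no conditioned non-collider, so it is open.
Try {M}:
  P1: blocked at collider P (neither it nor any descendant is in the conditioning set).
  P2: blocked at fork node M ∈ conditioning set.
  P3: blocked at fork node M ∈ conditioning set.
{M} contains no descendant of C and blocks every backdoor path.
No other singleton works — e.g. {L} leaves P2 open — so {M} is the unique smallest valid adjustment set.

{M}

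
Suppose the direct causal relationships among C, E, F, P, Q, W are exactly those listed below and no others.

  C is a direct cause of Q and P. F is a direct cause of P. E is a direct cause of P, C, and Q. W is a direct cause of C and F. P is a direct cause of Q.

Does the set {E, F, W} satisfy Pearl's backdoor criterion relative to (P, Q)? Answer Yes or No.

No

Backdoor paths from P to Q (paths whose first edge points into P):
  P1: P <- E -> C -> Q
  P2: P <- E -> Q
  P3: P <- C <- E -> Q
  P4: P <- C -> Q
  P5: P <- F <- W -> C <- E -> Q
  P6: P <- F <- W -> C -> Q
Condition 1 (no descendant of P in the set): holds — descendants of P are {Q}; none are in {E, F, W}.
Condition 2 (every backdoor path blocked by {E, F, W}):
  P1: blocked at fork node E ∈ conditioning set.
  P2: blocked at fork node E ∈ conditioning set.
  P3: blocked at fork node E ∈ conditioning set.
  P4: open — no interior node is in the conditioning set.
  P5: blocked at chain node F ∈ conditioning set.
  P6: blocked at chain node F ∈ conditioning set.
{E, F, W} does not satisfy the backdoor criterion.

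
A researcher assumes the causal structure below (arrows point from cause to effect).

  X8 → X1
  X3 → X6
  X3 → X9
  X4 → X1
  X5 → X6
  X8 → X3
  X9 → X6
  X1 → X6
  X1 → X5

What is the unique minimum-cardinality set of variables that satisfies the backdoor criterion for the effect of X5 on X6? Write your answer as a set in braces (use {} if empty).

{X1}

Variables eligible for adjustment (non-descendants of X5, excluding X5 and X6): {X1, X3, X4, X8, X9}.
Backdoor paths from X5 to X6:
  P1: X5 <- X1 <- X8 -> X3 -> X9 -> X6
  P2: X5 <- X1 <- X8 -> X3 -> X6
  P3: X5 <- X1 -> X6
The empty set is not sufficient: P1 (X5 <- X1 <- X8 -> X3 -> X9 -> X6) has no collider blocking it and no conditioned non-collider, so it is open.
Try {X1}:
  P1: blocked at chain node X1 ∈ conditioning set.
  P2: blocked at chain node X1 ∈ conditioning set.
  P3: blocked at fork node X1 ∈ conditioning set.
{X1} contains no descendant of X5 and blocks every backdoor path.
No other singleton works — e.g. {X8} leaves P3 open — so {X1} is the unique smallest valid adjustment set.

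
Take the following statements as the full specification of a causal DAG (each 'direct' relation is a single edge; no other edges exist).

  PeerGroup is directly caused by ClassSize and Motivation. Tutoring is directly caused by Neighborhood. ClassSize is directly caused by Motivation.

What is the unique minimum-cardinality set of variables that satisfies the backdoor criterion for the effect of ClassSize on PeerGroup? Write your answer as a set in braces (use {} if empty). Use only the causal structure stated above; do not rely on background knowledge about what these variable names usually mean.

{Motivation}

Variables eligible for adjustment (non-descendants of ClassSize, excluding ClassSize and PeerGroup): {Motivation, Neighborhood, Tutoring}.
Backdoor paths from ClassSize to PeerGroup:
  P1: ClassSize <- Motivation -> PeerGroup
The empty set is not sufficient: P1 (ClassSize <- Motivation -> PeerGroup) has no collider blocking it and no conditioned non-collider, so it is open.
Try {Motivation}:
  P1: blocked at fork node Motivation ∈ conditioning set.
{Motivation} contains no descendant of ClassSize and blocks every backdoor path.
No other singleton works — e.g. {Neighborhood} leaves P1 open — so {Motivation} is the unique smallest valid adjustment set.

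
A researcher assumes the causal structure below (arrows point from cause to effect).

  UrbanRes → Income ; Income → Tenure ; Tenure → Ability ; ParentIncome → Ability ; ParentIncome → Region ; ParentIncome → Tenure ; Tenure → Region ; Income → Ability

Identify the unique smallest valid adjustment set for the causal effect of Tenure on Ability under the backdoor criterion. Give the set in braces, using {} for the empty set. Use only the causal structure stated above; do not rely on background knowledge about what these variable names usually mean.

Variables eligible for adjustment (non-descendants of Tenure, excluding Tenure and Ability): {Income, ParentIncome, UrbanRes}.
Backdoor paths from Tenure to Ability:
  P1: Tenure <- Income -> Ability
  P2: Tenure <- ParentIncome -> Ability
The empty set is not sufficient: P1 (Tenure <- Income -> Ability) has no collider blocking it and no conditioned non-collider, so it is open.
Try {Income, ParentIncome}:
  P1: blocked at fork node Income ∈ conditioning set.
  P2: blocked at fork node ParentIncome ∈ conditioning set.
{Income, ParentIncome} contains no descendant of Tenure and blocks every backdoor path.
Every element of {Income, ParentIncome} is needed (dropping Income leaves P1 open; dropping ParentIncome leaves P2 open), so no proper subset is valid.
Among all size-2 subsets of the eligible variables, only {Income, ParentIncome} blocks every backdoor path, so it is the unique smallest valid adjustment set.

{Income, ParentIncome}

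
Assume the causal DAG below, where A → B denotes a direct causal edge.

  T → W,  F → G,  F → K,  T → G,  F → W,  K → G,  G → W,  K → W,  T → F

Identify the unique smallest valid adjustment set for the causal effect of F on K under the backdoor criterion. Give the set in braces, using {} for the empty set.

Variables eligible for adjustment (non-descendants of F, excluding F and K): {T}.
Backdoor paths from F to K:
  P1: F <- T -> G <- K
  P2: F <- T -> G -> W <- K
  P3: F <- T -> W <- K
  P4: F <- T -> W <- G <- K
Each backdoor path contains an unconditioned collider, so every path is already blocked with the empty conditioning set:
  P1: blocked at collider G (neither it nor any descendant is in the conditioning set).
  P2: blocked at collider W (neither it nor any descendant is in the conditioning set).
  P3: blocked at collider W (neither it nor any descendant is in the conditioning set).
  P4: blocked at collider W (neither it nor any descendant is in the conditioning set).
The empty set is therefore the unique smallest valid set.

{}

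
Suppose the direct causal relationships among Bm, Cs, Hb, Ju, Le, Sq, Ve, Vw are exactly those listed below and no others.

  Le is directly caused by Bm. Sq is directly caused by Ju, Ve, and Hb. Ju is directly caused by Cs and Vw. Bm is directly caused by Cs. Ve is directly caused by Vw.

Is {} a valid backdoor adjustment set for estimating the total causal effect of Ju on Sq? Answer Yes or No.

No

Backdoor paths from Ju to Sq (paths whose first edge points into Ju):
  P1: Ju <- Vw -> Ve -> Sq
Condition 1 (no descendant of Ju in the set): holds — descendants of Ju are {Sq}; none are in {}.
Condition 2 (every backdoor path blocked by {}):
  P1: open — no interior node is in the conditioning set.
{} does not satisfy the backdoor criterion.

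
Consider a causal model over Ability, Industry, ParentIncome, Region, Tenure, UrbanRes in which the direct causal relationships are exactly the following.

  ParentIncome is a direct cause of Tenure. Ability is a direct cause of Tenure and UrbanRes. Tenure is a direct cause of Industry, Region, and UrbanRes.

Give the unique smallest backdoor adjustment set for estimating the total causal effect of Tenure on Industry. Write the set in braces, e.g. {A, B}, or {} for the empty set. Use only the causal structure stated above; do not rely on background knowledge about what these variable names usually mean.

{}

Variables eligible for adjustment (non-descendants of Tenure, excluding Tenure and Industry): {Ability, ParentIncome}.
Backdoor paths from Tenure to Industry:
  (none)
With no backdoor paths the empty set already satisfies the criterion, and it is trivially minimal.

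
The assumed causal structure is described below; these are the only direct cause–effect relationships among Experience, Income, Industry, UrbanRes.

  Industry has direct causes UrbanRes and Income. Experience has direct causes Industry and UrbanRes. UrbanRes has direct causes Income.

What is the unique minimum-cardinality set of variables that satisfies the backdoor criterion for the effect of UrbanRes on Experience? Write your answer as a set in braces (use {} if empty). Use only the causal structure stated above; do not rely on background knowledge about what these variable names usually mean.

{Income}

Variables eligible for adjustment (non-descendants of UrbanRes, excluding UrbanRes and Experience): {Income}.
Backdoor paths from UrbanRes to Experience:
  P1: UrbanRes <- Income -> Industry -> Experience
The empty set is not sufficient: P1 (UrbanRes <- Income -> Industry -> Experience) has no collider blocking it and no conditioned non-collider, so it is open.
Try {Income}:
  P1: blocked at fork node Income ∈ conditioning set.
{Income} contains no descendant of UrbanRes and blocks every backdoor path.
{Income} is the unique smallest valid adjustment set.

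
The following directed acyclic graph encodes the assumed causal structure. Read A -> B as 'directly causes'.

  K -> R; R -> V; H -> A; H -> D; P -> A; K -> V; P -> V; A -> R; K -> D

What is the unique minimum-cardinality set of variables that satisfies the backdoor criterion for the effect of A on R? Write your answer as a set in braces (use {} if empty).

{}

Variables eligible for adjustment (non-descendants of A, excluding A and R): {D, H, K, P}.
Backdoor paths from A to R:
  P1: A <- P -> V <- K -> R
  P2: A <- P -> V <- R
  P3: A <- H -> D <- K -> R
  P4: A <- H -> D <- K -> V <- R
Each backdoor path contains an unconditioned collider, so every path is already blocked with the empty conditioning set:
  P1: blocked at collider V (neither it nor any descendant is in the conditioning set).
  P2: blocked at collider V (neither it nor any descendant is in the conditioning set).
  P3: blocked at collider D (neither it nor any descendant is in the conditioning set).
  P4: blocked at collider D (neither it nor any descendant is in the conditioning set).
The empty set is therefore the unique smallest valid set.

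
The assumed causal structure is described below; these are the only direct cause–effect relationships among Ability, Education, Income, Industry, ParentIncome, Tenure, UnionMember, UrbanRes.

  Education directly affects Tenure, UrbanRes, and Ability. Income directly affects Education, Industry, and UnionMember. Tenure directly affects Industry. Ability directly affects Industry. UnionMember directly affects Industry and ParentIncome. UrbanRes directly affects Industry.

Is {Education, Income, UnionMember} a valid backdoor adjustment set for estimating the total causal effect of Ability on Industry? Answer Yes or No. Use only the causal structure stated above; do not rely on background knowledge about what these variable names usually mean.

Yes

Backdoor paths from Ability to Industry (paths whose first edge points into Ability):
  P1: Ability <- Education <- Income -> UnionMember -> Industry
  P2: Ability <- Education <- Income -> Industry
  P3: Ability <- Education -> Tenure -> Industry
  P4: Ability <- Education -> UrbanRes -> Industry
Condition 1 (no descendant of Ability in the set): holds — descendants of Ability are {Industry}; none are in {Education, Income, UnionMember}.
Condition 2 (every backdoor path blocked by {Education, Income, UnionMember}):
  P1: blocked at chain node Education ∈ conditioning set.
  P2: blocked at chain node Education ∈ conditioning set.
  P3: blocked at fork node Education ∈ conditioning set.
  P4: blocked at fork node Education ∈ conditioning set.
{Education, Income, UnionMember} satisfies the backdoor criterion.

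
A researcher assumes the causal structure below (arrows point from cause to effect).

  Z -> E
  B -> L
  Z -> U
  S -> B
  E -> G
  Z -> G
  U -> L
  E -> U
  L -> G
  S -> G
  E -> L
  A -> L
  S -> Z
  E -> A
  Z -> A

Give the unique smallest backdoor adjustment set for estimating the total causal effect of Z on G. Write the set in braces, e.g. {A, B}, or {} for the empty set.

Variables eligible for adjustment (non-descendants of Z, excluding Z and G): {B, S}.
Backdoor paths from Z to G:
  P1: Z <- S -> B -> L <- E -> G
  P2: Z <- S -> B -> L <- U <- E -> G
  P3: Z <- S -> B -> L <- A <- E -> G
  P4: Z <- S -> B -> L -> G
  P5: Z <- S -> G
The empty set is not sufficient: P4 (Z <- S -> B -> L -> G) has no collider blocking it and no conditioned non-collider, so it is open.
Try {S}:
  P1: blocked at fork node S ∈ conditioning set.
  P2: blocked at fork node S ∈ conditioning set.
  P3: blocked at fork node S ∈ conditioning set.
  P4: blocked at fork node S ∈ conditioning set.
  P5: blocked at fork node S ∈ conditioning set.
{S} contains no descendant of Z and blocks every backdoor path.
No other singleton works — e.g. {B} leaves P5 open — so {S} is the unique smallest valid adjustment set.

{S}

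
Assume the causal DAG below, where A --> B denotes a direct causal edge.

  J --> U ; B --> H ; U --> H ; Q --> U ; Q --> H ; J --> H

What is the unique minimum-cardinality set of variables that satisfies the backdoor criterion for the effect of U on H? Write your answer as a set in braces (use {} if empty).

Variables eligible for adjustment (non-descendants of U, excluding U and H): {B, J, Q}.
Backdoor paths from U to H:
  P1: U <- Q -> H
  P2: U <- J -> H
The empty set is not sufficient: P1 (U <- Q -> H) has no collider blocking it and no conditioned non-collider, so it is open.
Try {J, Q}:
  P1: blocked at fork node Q ∈ conditioning set.
  P2: blocked at fork node J ∈ conditioning set.
{J, Q} contains no descendant of U and blocks every backdoor path.
Every element of {J, Q} is needed (dropping J leaves P2 open; dropping Q leaves P1 open), so no proper subset is valid.
Among all size-2 subsets of the eligible variables, only {J, Q} blocks every backdoor path, so it is the unique smallest valid adjustment set.

{J, Q}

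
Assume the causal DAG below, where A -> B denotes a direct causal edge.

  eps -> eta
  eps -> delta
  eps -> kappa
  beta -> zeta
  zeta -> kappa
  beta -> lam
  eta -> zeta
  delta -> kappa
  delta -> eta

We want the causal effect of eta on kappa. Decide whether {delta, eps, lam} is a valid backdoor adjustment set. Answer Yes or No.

Backdoor paths from eta to kappa (paths whose first edge points into eta):
  P1: eta <- eps -> delta -> kappa
  P2: eta <- eps -> kappa
  P3: eta <- delta <- eps -> kappa
  P4: eta <- delta -> kappa
Condition 1 (no descendant of eta in the set): holds — descendants of eta are {kappa, zeta}; none are in {delta, eps, lam}.
Condition 2 (every backdoor path blocked by {delta, eps, lam}):
  P1: blocked at fork node eps ∈ conditioning set.
  P2: blocked at fork node eps ∈ conditioning set.
  P3: blocked at chain node delta ∈ conditioning set.
  P4: blocked at fork node delta ∈ conditioning set.
{delta, eps, lam} satisfies the backdoor criterion.

Yes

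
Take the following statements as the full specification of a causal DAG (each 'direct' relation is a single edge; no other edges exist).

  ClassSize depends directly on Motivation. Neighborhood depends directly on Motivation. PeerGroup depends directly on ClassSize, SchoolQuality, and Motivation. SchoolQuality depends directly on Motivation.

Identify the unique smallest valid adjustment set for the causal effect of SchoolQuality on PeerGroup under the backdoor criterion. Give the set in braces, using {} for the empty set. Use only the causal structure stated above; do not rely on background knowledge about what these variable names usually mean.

Variables eligible for adjustment (non-descendants of SchoolQuality, excluding SchoolQuality and PeerGroup): {ClassSize, Motivation, Neighborhood}.
Backdoor paths from SchoolQuality to PeerGroup:
  P1: SchoolQuality <- Motivation -> ClassSize -> PeerGroup
  P2: SchoolQuality <- Motivation -> PeerGroup
The empty set is not sufficient: P1 (SchoolQuality <- Motivation -> ClassSize -> PeerGroup) has no collider blocking it and no conditioned non-collider, so it is open.
Try {Motivation}:
  P1: blocked at fork node Motivation ∈ conditioning set.
  P2: blocked at fork node Motivation ∈ conditioning set.
{Motivation} contains no descendant of SchoolQuality and blocks every backdoor path.
No other singleton works — e.g. {ClassSize} leaves P2 open — so {Motivation} is the unique smallest valid adjustment set.

{Motivation}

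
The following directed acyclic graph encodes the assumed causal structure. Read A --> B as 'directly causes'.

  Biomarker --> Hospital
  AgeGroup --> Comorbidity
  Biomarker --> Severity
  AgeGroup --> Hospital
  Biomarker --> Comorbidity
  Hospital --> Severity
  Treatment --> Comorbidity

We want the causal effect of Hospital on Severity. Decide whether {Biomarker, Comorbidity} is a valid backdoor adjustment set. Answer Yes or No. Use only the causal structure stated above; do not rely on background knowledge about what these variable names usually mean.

Yes

Backdoor paths from Hospital to Severity (paths whose first edge points into Hospital):
  P1: Hospital <- Biomarker -> Severity
  P2: Hospital <- AgeGroup -> Comorbidity <- Biomarker -> Severity
Condition 1 (no descendant of Hospital in the set): holds — descendants of Hospital are {Severity}; none are in {Biomarker, Comorbidity}.
Condition 2 (every backdoor path blocked by {Biomarker, Comorbidity}):
  P1: blocked at fork node Biomarker ∈ conditioning set.
  P2: blocked at fork node Biomarker ∈ conditioning set.
{Biomarker, Comorbidity} satisfies the backdoor criterion.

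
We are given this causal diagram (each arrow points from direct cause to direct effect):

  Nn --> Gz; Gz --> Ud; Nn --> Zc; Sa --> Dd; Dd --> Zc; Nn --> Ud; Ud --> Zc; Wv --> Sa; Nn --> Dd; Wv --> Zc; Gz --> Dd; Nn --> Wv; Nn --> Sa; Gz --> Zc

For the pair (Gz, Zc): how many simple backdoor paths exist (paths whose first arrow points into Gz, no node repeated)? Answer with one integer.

A backdoor path from Gz to Zc is any simple undirected path whose first edge points into Gz (i.e. leaves Gz via a parent).
Parents of Gz: {Nn}.
Enumerating:
  P1: Gz <- Nn -> Wv -> Sa -> Dd -> Zc
  P2: Gz <- Nn -> Wv -> Zc
  P3: Gz <- Nn -> Ud -> Zc
  P4: Gz <- Nn -> Sa <- Wv -> Zc
  P5: Gz <- Nn -> Sa -> Dd -> Zc
  P6: Gz <- Nn -> Dd <- Sa <- Wv -> Zc
  P7: Gz <- Nn -> Dd -> Zc
  P8: Gz <- Nn -> Zc
That exhausts the simple backdoor paths. Count: 8.

8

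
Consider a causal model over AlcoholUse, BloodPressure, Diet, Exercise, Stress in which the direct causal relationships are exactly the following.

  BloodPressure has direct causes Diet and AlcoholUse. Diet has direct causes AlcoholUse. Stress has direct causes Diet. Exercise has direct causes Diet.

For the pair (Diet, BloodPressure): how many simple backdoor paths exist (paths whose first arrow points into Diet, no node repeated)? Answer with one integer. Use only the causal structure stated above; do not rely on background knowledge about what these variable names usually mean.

1

A backdoor path from Diet to BloodPressure is any simple undirected path whose first edge points into Diet (i.e. leaves Diet via a parent).
Parents of Diet: {AlcoholUse}.
Enumerating:
  P1: Diet <- AlcoholUse -> BloodPressure
That exhausts the simple backdoor paths. Count: 1.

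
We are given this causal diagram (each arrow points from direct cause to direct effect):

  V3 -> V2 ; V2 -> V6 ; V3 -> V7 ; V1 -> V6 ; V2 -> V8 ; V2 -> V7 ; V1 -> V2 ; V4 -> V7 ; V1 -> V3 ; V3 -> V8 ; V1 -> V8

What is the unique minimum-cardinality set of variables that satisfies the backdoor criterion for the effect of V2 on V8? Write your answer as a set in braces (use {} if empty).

{V1, V3}

Variables eligible for adjustment (non-descendants of V2, excluding V2 and V8): {V1, V3, V4}.
Backdoor paths from V2 to V8:
  P1: V2 <- V1 -> V3 -> V8
  P2: V2 <- V1 -> V8
  P3: V2 <- V3 <- V1 -> V8
  P4: V2 <- V3 -> V8
The empty set is not sufficient: P1 (V2 <- V1 -> V3 -> V8) has no collider blocking it and no conditioned non-collider, so it is open.
Try {V1, V3}:
  P1: blocked at fork node V1 ∈ conditioning set.
  P2: blocked at fork node V1 ∈ conditioning set.
  P3: blocked at chain node V3 ∈ conditioning set.
  P4: blocked at fork node V3 ∈ conditioning set.
{V1, V3} contains no descendant of V2 and blocks every backdoor path.
Every element of {V1, V3} is needed (dropping V1 leaves P2 open; dropping V3 leaves P4 open), so no proper subset is valid.
Among all size-2 subsets of the eligible variables, only {V1, V3} blocks every backdoor path, so it is the unique smallest valid adjustment set.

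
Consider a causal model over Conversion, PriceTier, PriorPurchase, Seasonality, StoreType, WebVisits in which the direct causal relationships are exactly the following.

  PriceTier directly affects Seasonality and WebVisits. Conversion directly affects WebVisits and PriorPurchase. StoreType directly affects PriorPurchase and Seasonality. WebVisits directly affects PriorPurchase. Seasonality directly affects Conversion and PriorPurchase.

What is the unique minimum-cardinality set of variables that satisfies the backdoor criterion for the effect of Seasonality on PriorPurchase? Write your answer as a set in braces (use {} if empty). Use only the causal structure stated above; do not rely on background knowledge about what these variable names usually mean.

{PriceTier, StoreType}

Variables eligible for adjustment (non-descendants of Seasonality, excluding Seasonality and PriorPurchase): {PriceTier, StoreType}.
Backdoor paths from Seasonality to PriorPurchase:
  P1: Seasonality <- PriceTier -> WebVisits <- Conversion -> PriorPurchase
  P2: Seasonality <- PriceTier -> WebVisits -> PriorPurchase
  P3: Seasonality <- StoreType -> PriorPurchase
The empty set is not sufficient: P2 (Seasonality <- PriceTier -> WebVisits -> PriorPurchase) has no collider blocking it and no conditioned non-collider, so it is open.
Try {PriceTier, StoreType}:
  P1: blocked at fork node PriceTier ∈ conditioning set.
  P2: blocked at fork node PriceTier ∈ conditioning set.
  P3: blocked at fork node StoreType ∈ conditioning set.
{PriceTier, StoreType} contains no descendant of Seasonality and blocks every backdoor path.
Every element of {PriceTier, StoreType} is needed (dropping PriceTier leaves P2 open; dropping StoreType leaves P3 open), so no proper subset is valid.
Among all size-2 subsets of the eligible variables, only {PriceTier, StoreType} blocks every backdoor path, so it is the unique smallest valid adjustment set.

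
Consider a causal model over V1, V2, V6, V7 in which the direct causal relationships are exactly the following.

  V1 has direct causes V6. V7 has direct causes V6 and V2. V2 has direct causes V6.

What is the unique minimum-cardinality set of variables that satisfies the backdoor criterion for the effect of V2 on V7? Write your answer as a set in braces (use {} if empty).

{V6}

Variables eligible for adjustment (non-descendants of V2, excluding V2 and V7): {V1, V6}.
Backdoor paths from V2 to V7:
  P1: V2 <- V6 -> V7
The empty set is not sufficient: P1 (V2 <- V6 -> V7) has no collider blocking it and no conditioned non-collider, so it is open.
Try {V6}:
  P1: blocked at fork node V6 ∈ conditioning set.
{V6} contains no descendant of V2 and blocks every backdoor path.
No other singleton works — e.g. {V1} leaves P1 open — so {V6} is the unique smallest valid adjustment set.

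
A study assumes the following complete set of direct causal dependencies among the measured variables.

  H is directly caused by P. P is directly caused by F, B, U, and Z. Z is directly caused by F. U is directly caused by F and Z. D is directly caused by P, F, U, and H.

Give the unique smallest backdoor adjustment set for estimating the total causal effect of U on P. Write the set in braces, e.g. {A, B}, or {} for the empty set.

{F, Z}

Variables eligible for adjustment (non-descendants of U, excluding U and P): {B, F, Z}.
Backdoor paths from U to P:
  P1: U <- F -> Z -> P
  P2: U <- F -> P
  P3: U <- F -> D <- P
  P4: U <- F -> D <- H <- P
  P5: U <- Z <- F -> P
  P6: U <- Z <- F -> D <- P
  P7: U <- Z <- F -> D <- H <- P
  P8: U <- Z -> P
The empty set is not sufficient: P1 (U <- F -> Z -> P) has no collider blocking it and no conditioned non-collider, so it is open.
Try {F, Z}:
  P1: blocked at fork node F ∈ conditioning set.
  P2: blocked at fork node F ∈ conditioning set.
  P3: blocked at fork node F ∈ conditioning set.
  P4: blocked at fork node F ∈ conditioning set.
  P5: blocked at chain node Z ∈ conditioning set.
  P6: blocked at chain node Z ∈ conditioning set.
  P7: blocked at chain node Z ∈ conditioning set.
  P8: blocked at fork node Z ∈ conditioning set.
{F, Z} contains no descendant of U and blocks every backdoor path.
Every element of {F, Z} is needed (dropping F leaves P2 open; dropping Z leaves P8 open), so no proper subset is valid.
Among all size-2 subsets of the eligible variables, only {F, Z} blocks every backdoor path, so it is the unique smallest valid adjustment set.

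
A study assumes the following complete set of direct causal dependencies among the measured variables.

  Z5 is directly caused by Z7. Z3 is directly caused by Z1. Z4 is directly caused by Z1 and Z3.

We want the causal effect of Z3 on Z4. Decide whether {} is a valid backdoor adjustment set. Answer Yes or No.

No

Backdoor paths from Z3 to Z4 (paths whose first edge points into Z3):
  P1: Z3 <- Z1 -> Z4
Condition 1 (no descendant of Z3 in the set): holds — descendants of Z3 are {Z4}; none are in {}.
Condition 2 (every backdoor path blocked by {}):
  P1: open — no interior node is in the conditioning set.
{} does not satisfy the backdoor criterion.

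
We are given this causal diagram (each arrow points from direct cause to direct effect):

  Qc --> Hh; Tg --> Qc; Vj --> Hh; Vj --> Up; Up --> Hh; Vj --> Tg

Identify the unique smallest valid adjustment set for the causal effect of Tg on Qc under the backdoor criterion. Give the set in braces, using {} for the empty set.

{}

Variables eligible for adjustment (non-descendants of Tg, excluding Tg and Qc): {Up, Vj}.
Backdoor paths from Tg to Qc:
  P1: Tg <- Vj -> Up -> Hh <- Qc
  P2: Tg <- Vj -> Hh <- Qc
Each backdoor path contains an unconditioned collider, so every path is already blocked with the empty conditioning set:
  P1: blocked at collider Hh (neither it nor any descendant is in the conditioning set).
  P2: blocked at collider Hh (neither it nor any descendant is in the conditioning set).
The empty set is therefore the unique smallest valid set.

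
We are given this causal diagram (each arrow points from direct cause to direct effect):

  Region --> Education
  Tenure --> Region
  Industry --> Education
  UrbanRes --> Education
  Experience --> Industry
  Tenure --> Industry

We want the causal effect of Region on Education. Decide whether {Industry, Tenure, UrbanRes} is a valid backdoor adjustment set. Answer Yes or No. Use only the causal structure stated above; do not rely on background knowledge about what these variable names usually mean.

Backdoor paths from Region to Education (paths whose first edge points into Region):
  P1: Region <- Tenure -> Industry -> Education
Condition 1 (no descendant of Region in the set): holds — descendants of Region are {Education}; none are in {Industry, Tenure, UrbanRes}.
Condition 2 (every backdoor path blocked by {Industry, Tenure, UrbanRes}):
  P1: blocked at fork node Tenure ∈ conditioning set.
{Industry, Tenure, UrbanRes} satisfies the backdoor criterion.

Yes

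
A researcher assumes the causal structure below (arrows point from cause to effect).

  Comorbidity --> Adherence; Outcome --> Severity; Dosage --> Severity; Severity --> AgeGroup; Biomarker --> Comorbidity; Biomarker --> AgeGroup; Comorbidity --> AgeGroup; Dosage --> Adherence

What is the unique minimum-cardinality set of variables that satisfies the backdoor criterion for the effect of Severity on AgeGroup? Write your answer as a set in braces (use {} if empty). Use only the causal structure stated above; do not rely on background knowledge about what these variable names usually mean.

Variables eligible for adjustment (non-descendants of Severity, excluding Severity and AgeGroup): {Adherence, Biomarker, Comorbidity, Dosage, Outcome}.
Backdoor paths from Severity to AgeGroup:
  P1: Severity <- Dosage -> Adherence <- Comorbidity <- Biomarker -> AgeGroup
  P2: Severity <- Dosage -> Adherence <- Comorbidity -> AgeGroup
Each backdoor path contains an unconditioned collider, so every path is already blocked with the empty conditioning set:
  P1: blocked at collider Adherence (neither it nor any descendant is in the conditioning set).
  P2: blocked at collider Adherence (neither it nor any descendant is in the conditioning set).
The empty set is therefore the unique smallest valid set.

{}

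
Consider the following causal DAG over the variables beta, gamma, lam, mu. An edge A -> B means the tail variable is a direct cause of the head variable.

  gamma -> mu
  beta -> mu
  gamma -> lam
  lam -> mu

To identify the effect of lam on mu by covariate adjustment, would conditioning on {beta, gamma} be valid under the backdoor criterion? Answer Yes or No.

Yes

Backdoor paths from lam to mu (paths whose first edge points into lam):
  P1: lam <- gamma -> mu
Condition 1 (no descendant of lam in the set): holds — descendants of lam are {mu}; none are in {beta, gamma}.
Condition 2 (every backdoor path blocked by {beta, gamma}):
  P1: blocked at fork node gamma ∈ conditioning set.
{beta, gamma} satisfies the backdoor criterion.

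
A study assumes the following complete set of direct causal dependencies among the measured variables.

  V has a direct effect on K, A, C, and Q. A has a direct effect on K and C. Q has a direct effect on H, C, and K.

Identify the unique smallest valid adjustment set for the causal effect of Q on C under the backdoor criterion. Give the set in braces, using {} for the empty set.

Variables eligible for adjustment (non-descendants of Q, excluding Q and C): {A, V}.
Backdoor paths from Q to C:
  P1: Q <- V -> A -> C
  P2: Q <- V -> K <- A -> C
  P3: Q <- V -> C
The empty set is not sufficient: P1 (Q <- V -> A -> C) has no collider blocking it and no conditioned non-collider, so it is open.
Try {V}:
  P1: blocked at fork node V ∈ conditioning set.
  P2: blocked at fork node V ∈ conditioning set.
  P3: blocked at fork node V ∈ conditioning set.
{V} contains no descendant of Q and blocks every backdoor path.
No other singleton works — e.g. {A} leaves P3 open — so {V} is the unique smallest valid adjustment set.

{V}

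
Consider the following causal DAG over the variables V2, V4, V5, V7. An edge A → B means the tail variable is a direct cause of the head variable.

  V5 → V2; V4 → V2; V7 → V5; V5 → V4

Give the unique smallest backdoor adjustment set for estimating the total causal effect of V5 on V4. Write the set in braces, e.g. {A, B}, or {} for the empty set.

Variables eligible for adjustment (non-descendants of V5, excluding V5 and V4): {V7}.
Backdoor paths from V5 to V4:
  (none)
With no backdoor paths the empty set already satisfies the criterion, and it is trivially minimal.

{}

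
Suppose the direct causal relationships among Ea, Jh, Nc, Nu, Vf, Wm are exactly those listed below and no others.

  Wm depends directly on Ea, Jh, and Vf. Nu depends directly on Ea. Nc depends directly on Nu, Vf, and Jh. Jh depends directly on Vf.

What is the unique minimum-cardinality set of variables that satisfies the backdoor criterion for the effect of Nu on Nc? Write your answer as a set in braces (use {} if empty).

Variables eligible for adjustment (non-descendants of Nu, excluding Nu and Nc): {Ea, Jh, Vf, Wm}.
Backdoor paths from Nu to Nc:
  P1: Nu <- Ea -> Wm <- Vf -> Jh -> Nc
  P2: Nu <- Ea -> Wm <- Vf -> Nc
  P3: Nu <- Ea -> Wm <- Jh <- Vf -> Nc
  P4: Nu <- Ea -> Wm <- Jh -> Nc
Each backdoor path contains an unconditioned collider, so every path is already blocked with the empty conditioning set:
  P1: blocked at collider Wm (neither it nor any descendant is in the conditioning set).
  P2: blocked at collider Wm (neither it nor any descendant is in the conditioning set).
  P3: blocked at collider Wm (neither it nor any descendant is in the conditioning set).
  P4: blocked at collider Wm (neither it nor any descendant is in the conditioning set).
The empty set is therefore the unique smallest valid set.

{}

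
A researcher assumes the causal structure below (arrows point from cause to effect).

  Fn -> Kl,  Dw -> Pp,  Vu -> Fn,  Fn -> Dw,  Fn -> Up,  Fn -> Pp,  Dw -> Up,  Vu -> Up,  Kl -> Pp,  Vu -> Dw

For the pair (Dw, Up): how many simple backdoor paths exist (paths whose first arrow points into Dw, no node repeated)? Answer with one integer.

A backdoor path from Dw to Up is any simple undirected path whose first edge points into Dw (i.e. leaves Dw via a parent).
Parents of Dw: {Fn, Vu}.
Enumerating:
  P1: Dw <- Vu -> Fn -> Up
  P2: Dw <- Vu -> Up
  P3: Dw <- Fn <- Vu -> Up
  P4: Dw <- Fn -> Up
That exhausts the simple backdoor paths. Count: 4.

4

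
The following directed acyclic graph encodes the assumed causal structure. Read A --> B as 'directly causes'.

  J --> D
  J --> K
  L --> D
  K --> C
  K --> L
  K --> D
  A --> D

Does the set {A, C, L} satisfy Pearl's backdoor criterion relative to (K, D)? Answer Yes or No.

Backdoor paths from K to D (paths whose first edge points into K):
  P1: K <- J -> D
Condition 1 (no descendant of K in the set): FAILS — C and L are descendants of K.
Condition 2 (every backdoor path blocked by {A, C, L}):
  P1: open — no interior node is in the conditioning set.
{A, C, L} does not satisfy the backdoor criterion.

No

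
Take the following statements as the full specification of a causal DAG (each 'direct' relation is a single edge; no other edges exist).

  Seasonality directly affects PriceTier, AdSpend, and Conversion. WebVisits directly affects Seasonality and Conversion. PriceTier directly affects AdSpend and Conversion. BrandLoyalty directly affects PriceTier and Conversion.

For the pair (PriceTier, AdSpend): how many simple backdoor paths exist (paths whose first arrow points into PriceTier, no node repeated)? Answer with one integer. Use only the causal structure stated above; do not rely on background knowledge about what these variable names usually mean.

A backdoor path from PriceTier to AdSpend is any simple undirected path whose first edge points into PriceTier (i.e. leaves PriceTier via a parent).
Parents of PriceTier: {BrandLoyalty, Seasonality}.
Enumerating:
  P1: PriceTier <- Seasonality -> AdSpend
  P2: PriceTier <- BrandLoyalty -> Conversion <- WebVisits -> Seasonality -> AdSpend
  P3: PriceTier <- BrandLoyalty -> Conversion <- Seasonality -> AdSpend
That exhausts the simple backdoor paths. Count: 3.

3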